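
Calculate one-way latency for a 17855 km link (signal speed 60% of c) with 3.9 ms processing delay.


Speed = 0.6 * 3e5 km/s = 180000 km/s
Propagation delay = 17855 / 180000 = 0.0992 s = 99.1944 ms
Processing delay = 3.9 ms
Total one-way latency = 103.0944 ms


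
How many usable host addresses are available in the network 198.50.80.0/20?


Host bits = 32 - 20 = 12
Total addresses = 2^12 = 4096
Usable = total - 2 (network and broadcast)
Usable hosts: 4094


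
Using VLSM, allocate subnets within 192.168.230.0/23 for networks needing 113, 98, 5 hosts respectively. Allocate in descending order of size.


113 hosts -> /25 (126 usable): 192.168.230.0/25
98 hosts -> /25 (126 usable): 192.168.230.128/25
5 hosts -> /29 (6 usable): 192.168.231.0/29
Allocation: 192.168.230.0/25 (113 hosts, 126 usable); 192.168.230.128/25 (98 hosts, 126 usable); 192.168.231.0/29 (5 hosts, 6 usable)


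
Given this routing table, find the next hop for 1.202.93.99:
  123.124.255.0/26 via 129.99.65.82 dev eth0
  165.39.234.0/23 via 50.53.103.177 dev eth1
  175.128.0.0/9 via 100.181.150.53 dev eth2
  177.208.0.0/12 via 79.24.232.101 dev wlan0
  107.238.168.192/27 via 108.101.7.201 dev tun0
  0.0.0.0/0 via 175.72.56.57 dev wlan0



Longest prefix match for 1.202.93.99:
  /26 123.124.255.0: no
  /23 165.39.234.0: no
  /9 175.128.0.0: no
  /12 177.208.0.0: no
  /27 107.238.168.192: no
  /0 0.0.0.0: MATCH
Selected: next-hop 175.72.56.57 via wlan0 (matched /0)


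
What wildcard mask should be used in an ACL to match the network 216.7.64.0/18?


Subnet mask: 255.255.192.0
Wildcard = 255.255.255.255 - subnet mask
255 - 255 = 0
255 - 255 = 0
255 - 192 = 63
255 - 0 = 255
Wildcard: 0.0.63.255


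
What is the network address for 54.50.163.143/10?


IP:   00110110.00110010.10100011.10001111
Mask: 11111111.11000000.00000000.00000000
AND operation:
Net:  00110110.00000000.00000000.00000000
Network: 54.0.0.0/10


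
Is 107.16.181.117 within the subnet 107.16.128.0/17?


Subnet network: 107.16.128.0
Test IP AND mask: 107.16.128.0
Yes, 107.16.181.117 is in 107.16.128.0/17


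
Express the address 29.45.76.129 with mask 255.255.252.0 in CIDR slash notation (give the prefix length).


Binary: 11111111.11111111.11111100.00000000
Count leading 1s
Prefix: /22


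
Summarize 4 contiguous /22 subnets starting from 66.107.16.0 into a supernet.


Original prefix: /22
Number of subnets: 4 = 2^2
New prefix = 22 - 2 = 20
Supernet: 66.107.16.0/20


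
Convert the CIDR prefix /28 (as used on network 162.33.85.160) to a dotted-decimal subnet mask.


/28 means 28 network bits, 4 host bits
Binary: 11111111111111111111111111110000
Mask: 255.255.255.240


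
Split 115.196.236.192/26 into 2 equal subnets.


New prefix = 26 + 1 = 27
Each subnet has 32 addresses
  115.196.236.192/27
  115.196.236.224/27
Subnets: 115.196.236.192/27, 115.196.236.224/27


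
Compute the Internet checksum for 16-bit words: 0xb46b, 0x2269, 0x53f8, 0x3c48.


Sum all words (with carry folding):
+ 0xb46b = 0xb46b
+ 0x2269 = 0xd6d4
+ 0x53f8 = 0x2acd
+ 0x3c48 = 0x6715
One's complement: ~0x6715
Checksum = 0x98ea


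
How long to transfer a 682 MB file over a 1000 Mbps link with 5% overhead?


Effective throughput = 1000 * (1 - 5/100) = 950 Mbps
File size in Mb = 682 * 8 = 5456 Mb
Time = 5456 / 950
Time = 5.7432 seconds


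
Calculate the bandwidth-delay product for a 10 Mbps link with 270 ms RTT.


BDP = bandwidth * RTT
= 10 Mbps * 270 ms
= 10 * 1e6 * 270 / 1000 bits
= 2700000 bits
= 337500 bytes
= 329.5898 KB
BDP = 2700000 bits (337500 bytes)


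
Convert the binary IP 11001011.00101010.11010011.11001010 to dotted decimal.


11001011 = 203
00101010 = 42
11010011 = 211
11001010 = 202
IP: 203.42.211.202


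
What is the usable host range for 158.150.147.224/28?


Network: 158.150.147.224
Broadcast: 158.150.147.239
First usable = network + 1
Last usable = broadcast - 1
Range: 158.150.147.225 to 158.150.147.238


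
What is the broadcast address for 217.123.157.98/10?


Network: 217.64.0.0/10
Host bits = 22
Set all host bits to 1:
Broadcast: 217.127.255.255


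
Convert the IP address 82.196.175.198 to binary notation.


82 = 01010010
196 = 11000100
175 = 10101111
198 = 11000110
Binary: 01010010.11000100.10101111.11000110


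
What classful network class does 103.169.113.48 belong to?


First octet: 103
Binary: 01100111
0xxxxxxx -> Class A (1-126)
Class A, default mask 255.0.0.0 (/8)


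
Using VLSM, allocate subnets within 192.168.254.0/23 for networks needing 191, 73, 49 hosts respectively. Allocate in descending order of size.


191 hosts -> /24 (254 usable): 192.168.254.0/24
73 hosts -> /25 (126 usable): 192.168.255.0/25
49 hosts -> /26 (62 usable): 192.168.255.128/26
Allocation: 192.168.254.0/24 (191 hosts, 254 usable); 192.168.255.0/25 (73 hosts, 126 usable); 192.168.255.128/26 (49 hosts, 62 usable)


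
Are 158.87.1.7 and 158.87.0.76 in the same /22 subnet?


Mask: 255.255.252.0
158.87.1.7 AND mask = 158.87.0.0
158.87.0.76 AND mask = 158.87.0.0
Yes, same subnet (158.87.0.0)


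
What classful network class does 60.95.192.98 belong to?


First octet: 60
Binary: 00111100
0xxxxxxx -> Class A (1-126)
Class A, default mask 255.0.0.0 (/8)


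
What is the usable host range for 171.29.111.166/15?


Network: 171.28.0.0
Broadcast: 171.29.255.255
First usable = network + 1
Last usable = broadcast - 1
Range: 171.28.0.1 to 171.29.255.254


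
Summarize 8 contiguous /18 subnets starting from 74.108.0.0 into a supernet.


Original prefix: /18
Number of subnets: 8 = 2^3
New prefix = 18 - 3 = 15
Supernet: 74.108.0.0/15


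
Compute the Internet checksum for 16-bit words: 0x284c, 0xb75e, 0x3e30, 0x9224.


Sum all words (with carry folding):
+ 0x284c = 0x284c
+ 0xb75e = 0xdfaa
+ 0x3e30 = 0x1ddb
+ 0x9224 = 0xafff
One's complement: ~0xafff
Checksum = 0x5000


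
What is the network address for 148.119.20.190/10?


IP:   10010100.01110111.00010100.10111110
Mask: 11111111.11000000.00000000.00000000
AND operation:
Net:  10010100.01000000.00000000.00000000
Network: 148.64.0.0/10


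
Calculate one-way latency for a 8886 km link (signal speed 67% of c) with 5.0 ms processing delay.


Speed = 0.67 * 3e5 km/s = 201000 km/s
Propagation delay = 8886 / 201000 = 0.0442 s = 44.209 ms
Processing delay = 5.0 ms
Total one-way latency = 49.209 ms


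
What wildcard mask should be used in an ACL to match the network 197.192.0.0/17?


Subnet mask: 255.255.128.0
Wildcard = 255.255.255.255 - subnet mask
255 - 255 = 0
255 - 255 = 0
255 - 128 = 127
255 - 0 = 255
Wildcard: 0.0.127.255


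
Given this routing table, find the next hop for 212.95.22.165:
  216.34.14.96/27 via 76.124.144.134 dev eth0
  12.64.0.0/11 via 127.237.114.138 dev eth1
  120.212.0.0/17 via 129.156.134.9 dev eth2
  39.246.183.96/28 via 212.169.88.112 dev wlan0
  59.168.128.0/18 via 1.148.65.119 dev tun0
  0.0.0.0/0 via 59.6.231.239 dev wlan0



Longest prefix match for 212.95.22.165:
  /27 216.34.14.96: no
  /11 12.64.0.0: no
  /17 120.212.0.0: no
  /28 39.246.183.96: no
  /18 59.168.128.0: no
  /0 0.0.0.0: MATCH
Selected: next-hop 59.6.231.239 via wlan0 (matched /0)


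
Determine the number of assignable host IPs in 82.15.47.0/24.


Host bits = 32 - 24 = 8
Total addresses = 2^8 = 256
Usable = total - 2 (network and broadcast)
Usable hosts: 254


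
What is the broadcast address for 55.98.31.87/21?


Network: 55.98.24.0/21
Host bits = 11
Set all host bits to 1:
Broadcast: 55.98.31.255


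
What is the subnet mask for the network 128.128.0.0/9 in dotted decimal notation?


/9 means 9 network bits, 23 host bits
Binary: 11111111100000000000000000000000
Mask: 255.128.0.0


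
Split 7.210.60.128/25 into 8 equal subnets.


New prefix = 25 + 3 = 28
Each subnet has 16 addresses
  7.210.60.128/28
  7.210.60.144/28
  7.210.60.160/28
  7.210.60.176/28
  7.210.60.192/28
  7.210.60.208/28
  7.210.60.224/28
  7.210.60.240/28
Subnets: 7.210.60.128/28, 7.210.60.144/28, 7.210.60.160/28, 7.210.60.176/28, 7.210.60.192/28, 7.210.60.208/28, 7.210.60.224/28, 7.210.60.240/28


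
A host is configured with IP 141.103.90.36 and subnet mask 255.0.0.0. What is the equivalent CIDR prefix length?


Binary: 11111111.00000000.00000000.00000000
Count leading 1s
Prefix: /8


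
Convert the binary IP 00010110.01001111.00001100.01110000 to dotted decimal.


00010110 = 22
01001111 = 79
00001100 = 12
01110000 = 112
IP: 22.79.12.112


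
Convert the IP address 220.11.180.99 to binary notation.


220 = 11011100
11 = 00001011
180 = 10110100
99 = 01100011
Binary: 11011100.00001011.10110100.01100011


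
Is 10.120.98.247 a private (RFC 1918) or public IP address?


RFC 1918 private ranges:
  10.0.0.0/8 (10.0.0.0 - 10.255.255.255)
  172.16.0.0/12 (172.16.0.0 - 172.31.255.255)
  192.168.0.0/16 (192.168.0.0 - 192.168.255.255)
Private (in 10.0.0.0/8)


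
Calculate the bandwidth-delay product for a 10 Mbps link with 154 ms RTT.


BDP = bandwidth * RTT
= 10 Mbps * 154 ms
= 10 * 1e6 * 154 / 1000 bits
= 1540000 bits
= 192500 bytes
= 187.9883 KB
BDP = 1540000 bits (192500 bytes)


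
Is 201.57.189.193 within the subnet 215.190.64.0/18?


Subnet network: 215.190.64.0
Test IP AND mask: 201.57.128.0
No, 201.57.189.193 is not in 215.190.64.0/18


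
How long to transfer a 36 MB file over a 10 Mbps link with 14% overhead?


Effective throughput = 10 * (1 - 14/100) = 8.6 Mbps
File size in Mb = 36 * 8 = 288 Mb
Time = 288 / 8.6
Time = 33.4884 seconds


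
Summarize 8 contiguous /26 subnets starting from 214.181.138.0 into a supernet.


Original prefix: /26
Number of subnets: 8 = 2^3
New prefix = 26 - 3 = 23
Supernet: 214.181.138.0/23


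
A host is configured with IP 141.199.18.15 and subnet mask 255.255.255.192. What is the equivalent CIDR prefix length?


Binary: 11111111.11111111.11111111.11000000
Count leading 1s
Prefix: /26


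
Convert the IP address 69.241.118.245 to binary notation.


69 = 01000101
241 = 11110001
118 = 01110110
245 = 11110101
Binary: 01000101.11110001.01110110.11110101


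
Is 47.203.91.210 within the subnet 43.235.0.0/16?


Subnet network: 43.235.0.0
Test IP AND mask: 47.203.0.0
No, 47.203.91.210 is not in 43.235.0.0/16


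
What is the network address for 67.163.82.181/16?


IP:   01000011.10100011.01010010.10110101
Mask: 11111111.11111111.00000000.00000000
AND operation:
Net:  01000011.10100011.00000000.00000000
Network: 67.163.0.0/16


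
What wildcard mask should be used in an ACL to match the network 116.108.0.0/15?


Subnet mask: 255.254.0.0
Wildcard = 255.255.255.255 - subnet mask
255 - 255 = 0
255 - 254 = 1
255 - 0 = 255
255 - 0 = 255
Wildcard: 0.1.255.255


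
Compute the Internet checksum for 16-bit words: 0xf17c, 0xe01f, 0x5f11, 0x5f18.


Sum all words (with carry folding):
+ 0xf17c = 0xf17c
+ 0xe01f = 0xd19c
+ 0x5f11 = 0x30ae
+ 0x5f18 = 0x8fc6
One's complement: ~0x8fc6
Checksum = 0x7039


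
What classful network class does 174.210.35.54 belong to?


First octet: 174
Binary: 10101110
10xxxxxx -> Class B (128-191)
Class B, default mask 255.255.0.0 (/16)


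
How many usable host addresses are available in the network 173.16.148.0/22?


Host bits = 32 - 22 = 10
Total addresses = 2^10 = 1024
Usable = total - 2 (network and broadcast)
Usable hosts: 1022


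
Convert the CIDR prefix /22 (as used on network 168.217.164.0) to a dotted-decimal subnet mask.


/22 means 22 network bits, 10 host bits
Binary: 11111111111111111111110000000000
Mask: 255.255.252.0


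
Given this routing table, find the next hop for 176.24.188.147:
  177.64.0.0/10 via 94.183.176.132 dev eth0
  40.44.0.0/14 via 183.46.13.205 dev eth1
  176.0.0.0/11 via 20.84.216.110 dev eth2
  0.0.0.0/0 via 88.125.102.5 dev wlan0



Longest prefix match for 176.24.188.147:
  /10 177.64.0.0: no
  /14 40.44.0.0: no
  /11 176.0.0.0: MATCH
  /0 0.0.0.0: MATCH
Selected: next-hop 20.84.216.110 via eth2 (matched /11)


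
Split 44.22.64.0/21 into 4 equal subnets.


New prefix = 21 + 2 = 23
Each subnet has 512 addresses
  44.22.64.0/23
  44.22.66.0/23
  44.22.68.0/23
  44.22.70.0/23
Subnets: 44.22.64.0/23, 44.22.66.0/23, 44.22.68.0/23, 44.22.70.0/23


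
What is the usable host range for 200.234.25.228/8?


Network: 200.0.0.0
Broadcast: 200.255.255.255
First usable = network + 1
Last usable = broadcast - 1
Range: 200.0.0.1 to 200.255.255.254


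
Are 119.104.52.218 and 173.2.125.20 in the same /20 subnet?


Mask: 255.255.240.0
119.104.52.218 AND mask = 119.104.48.0
173.2.125.20 AND mask = 173.2.112.0
No, different subnets (119.104.48.0 vs 173.2.112.0)


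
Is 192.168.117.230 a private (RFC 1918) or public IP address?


RFC 1918 private ranges:
  10.0.0.0/8 (10.0.0.0 - 10.255.255.255)
  172.16.0.0/12 (172.16.0.0 - 172.31.255.255)
  192.168.0.0/16 (192.168.0.0 - 192.168.255.255)
Private (in 192.168.0.0/16)


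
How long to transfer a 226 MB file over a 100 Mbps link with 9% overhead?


Effective throughput = 100 * (1 - 9/100) = 91 Mbps
File size in Mb = 226 * 8 = 1808 Mb
Time = 1808 / 91
Time = 19.8681 seconds


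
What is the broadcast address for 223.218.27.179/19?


Network: 223.218.0.0/19
Host bits = 13
Set all host bits to 1:
Broadcast: 223.218.31.255


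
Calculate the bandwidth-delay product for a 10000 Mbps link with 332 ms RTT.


BDP = bandwidth * RTT
= 10000 Mbps * 332 ms
= 10000 * 1e6 * 332 / 1000 bits
= 3320000000 bits
= 415000000 bytes
= 405273.4375 KB
BDP = 3320000000 bits (415000000 bytes)


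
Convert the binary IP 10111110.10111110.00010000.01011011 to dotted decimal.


10111110 = 190
10111110 = 190
00010000 = 16
01011011 = 91
IP: 190.190.16.91


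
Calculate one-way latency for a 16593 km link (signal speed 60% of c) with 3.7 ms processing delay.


Speed = 0.6 * 3e5 km/s = 180000 km/s
Propagation delay = 16593 / 180000 = 0.0922 s = 92.1833 ms
Processing delay = 3.7 ms
Total one-way latency = 95.8833 ms


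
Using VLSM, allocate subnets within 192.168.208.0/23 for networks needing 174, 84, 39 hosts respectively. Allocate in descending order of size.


174 hosts -> /24 (254 usable): 192.168.208.0/24
84 hosts -> /25 (126 usable): 192.168.209.0/25
39 hosts -> /26 (62 usable): 192.168.209.128/26
Allocation: 192.168.208.0/24 (174 hosts, 254 usable); 192.168.209.0/25 (84 hosts, 126 usable); 192.168.209.128/26 (39 hosts, 62 usable)


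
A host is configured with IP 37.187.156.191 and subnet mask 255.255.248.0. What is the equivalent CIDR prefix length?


Binary: 11111111.11111111.11111000.00000000
Count leading 1s
Prefix: /21


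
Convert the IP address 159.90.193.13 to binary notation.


159 = 10011111
90 = 01011010
193 = 11000001
13 = 00001101
Binary: 10011111.01011010.11000001.00001101


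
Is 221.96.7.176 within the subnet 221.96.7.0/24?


Subnet network: 221.96.7.0
Test IP AND mask: 221.96.7.0
Yes, 221.96.7.176 is in 221.96.7.0/24


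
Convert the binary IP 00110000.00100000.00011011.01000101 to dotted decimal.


00110000 = 48
00100000 = 32
00011011 = 27
01000101 = 69
IP: 48.32.27.69


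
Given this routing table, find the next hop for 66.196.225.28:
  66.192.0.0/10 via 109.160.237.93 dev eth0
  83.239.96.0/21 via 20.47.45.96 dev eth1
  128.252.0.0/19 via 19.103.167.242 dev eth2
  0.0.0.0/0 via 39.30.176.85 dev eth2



Longest prefix match for 66.196.225.28:
  /10 66.192.0.0: MATCH
  /21 83.239.96.0: no
  /19 128.252.0.0: no
  /0 0.0.0.0: MATCH
Selected: next-hop 109.160.237.93 via eth0 (matched /10)


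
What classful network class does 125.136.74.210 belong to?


First octet: 125
Binary: 01111101
0xxxxxxx -> Class A (1-126)
Class A, default mask 255.0.0.0 (/8)


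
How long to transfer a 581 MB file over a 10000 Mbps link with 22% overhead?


Effective throughput = 10000 * (1 - 22/100) = 7800 Mbps
File size in Mb = 581 * 8 = 4648 Mb
Time = 4648 / 7800
Time = 0.5959 seconds


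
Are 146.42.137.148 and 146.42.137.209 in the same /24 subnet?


Mask: 255.255.255.0
146.42.137.148 AND mask = 146.42.137.0
146.42.137.209 AND mask = 146.42.137.0
Yes, same subnet (146.42.137.0)


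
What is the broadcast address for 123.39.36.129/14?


Network: 123.36.0.0/14
Host bits = 18
Set all host bits to 1:
Broadcast: 123.39.255.255


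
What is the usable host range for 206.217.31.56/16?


Network: 206.217.0.0
Broadcast: 206.217.255.255
First usable = network + 1
Last usable = broadcast - 1
Range: 206.217.0.1 to 206.217.255.254


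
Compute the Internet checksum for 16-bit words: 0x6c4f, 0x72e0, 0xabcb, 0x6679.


Sum all words (with carry folding):
+ 0x6c4f = 0x6c4f
+ 0x72e0 = 0xdf2f
+ 0xabcb = 0x8afb
+ 0x6679 = 0xf174
One's complement: ~0xf174
Checksum = 0x0e8b


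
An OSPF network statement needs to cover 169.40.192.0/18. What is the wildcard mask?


Subnet mask: 255.255.192.0
Wildcard = 255.255.255.255 - subnet mask
255 - 255 = 0
255 - 255 = 0
255 - 192 = 63
255 - 0 = 255
Wildcard: 0.0.63.255


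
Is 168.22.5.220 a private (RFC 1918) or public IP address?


RFC 1918 private ranges:
  10.0.0.0/8 (10.0.0.0 - 10.255.255.255)
  172.16.0.0/12 (172.16.0.0 - 172.31.255.255)
  192.168.0.0/16 (192.168.0.0 - 192.168.255.255)
Public (not in any RFC 1918 range)


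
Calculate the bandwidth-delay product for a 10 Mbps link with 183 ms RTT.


BDP = bandwidth * RTT
= 10 Mbps * 183 ms
= 10 * 1e6 * 183 / 1000 bits
= 1830000 bits
= 228750 bytes
= 223.3887 KB
BDP = 1830000 bits (228750 bytes)


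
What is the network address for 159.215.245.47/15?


IP:   10011111.11010111.11110101.00101111
Mask: 11111111.11111110.00000000.00000000
AND operation:
Net:  10011111.11010110.00000000.00000000
Network: 159.214.0.0/15


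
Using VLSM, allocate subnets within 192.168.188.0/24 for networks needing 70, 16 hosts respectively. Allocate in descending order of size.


70 hosts -> /25 (126 usable): 192.168.188.0/25
16 hosts -> /27 (30 usable): 192.168.188.128/27
Allocation: 192.168.188.0/25 (70 hosts, 126 usable); 192.168.188.128/27 (16 hosts, 30 usable)


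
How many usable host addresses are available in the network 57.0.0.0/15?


Host bits = 32 - 15 = 17
Total addresses = 2^17 = 131072
Usable = total - 2 (network and broadcast)
Usable hosts: 131070


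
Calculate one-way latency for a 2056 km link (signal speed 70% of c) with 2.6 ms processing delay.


Speed = 0.7 * 3e5 km/s = 210000 km/s
Propagation delay = 2056 / 210000 = 0.0098 s = 9.7905 ms
Processing delay = 2.6 ms
Total one-way latency = 12.3905 ms


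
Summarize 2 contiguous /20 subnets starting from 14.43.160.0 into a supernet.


Original prefix: /20
Number of subnets: 2 = 2^1
New prefix = 20 - 1 = 19
Supernet: 14.43.160.0/19


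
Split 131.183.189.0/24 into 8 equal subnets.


New prefix = 24 + 3 = 27
Each subnet has 32 addresses
  131.183.189.0/27
  131.183.189.32/27
  131.183.189.64/27
  131.183.189.96/27
  131.183.189.128/27
  131.183.189.160/27
  131.183.189.192/27
  131.183.189.224/27
Subnets: 131.183.189.0/27, 131.183.189.32/27, 131.183.189.64/27, 131.183.189.96/27, 131.183.189.128/27, 131.183.189.160/27, 131.183.189.192/27, 131.183.189.224/27


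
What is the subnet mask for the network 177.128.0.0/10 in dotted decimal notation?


/10 means 10 network bits, 22 host bits
Binary: 11111111110000000000000000000000
Mask: 255.192.0.0


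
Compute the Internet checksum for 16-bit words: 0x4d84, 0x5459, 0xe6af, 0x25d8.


Sum all words (with carry folding):
+ 0x4d84 = 0x4d84
+ 0x5459 = 0xa1dd
+ 0xe6af = 0x888d
+ 0x25d8 = 0xae65
One's complement: ~0xae65
Checksum = 0x519a


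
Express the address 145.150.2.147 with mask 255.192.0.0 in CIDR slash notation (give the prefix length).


Binary: 11111111.11000000.00000000.00000000
Count leading 1s
Prefix: /10


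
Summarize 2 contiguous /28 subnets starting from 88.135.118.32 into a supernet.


Original prefix: /28
Number of subnets: 2 = 2^1
New prefix = 28 - 1 = 27
Supernet: 88.135.118.32/27


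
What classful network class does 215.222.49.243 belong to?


First octet: 215
Binary: 11010111
110xxxxx -> Class C (192-223)
Class C, default mask 255.255.255.0 (/24)


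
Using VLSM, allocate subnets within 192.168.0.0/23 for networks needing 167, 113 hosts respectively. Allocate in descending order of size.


167 hosts -> /24 (254 usable): 192.168.0.0/24
113 hosts -> /25 (126 usable): 192.168.1.0/25
Allocation: 192.168.0.0/24 (167 hosts, 254 usable); 192.168.1.0/25 (113 hosts, 126 usable)


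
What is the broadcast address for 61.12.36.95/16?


Network: 61.12.0.0/16
Host bits = 16
Set all host bits to 1:
Broadcast: 61.12.255.255


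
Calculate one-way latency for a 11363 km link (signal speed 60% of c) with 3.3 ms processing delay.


Speed = 0.6 * 3e5 km/s = 180000 km/s
Propagation delay = 11363 / 180000 = 0.0631 s = 63.1278 ms
Processing delay = 3.3 ms
Total one-way latency = 66.4278 ms


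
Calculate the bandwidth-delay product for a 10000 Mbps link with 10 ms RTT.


BDP = bandwidth * RTT
= 10000 Mbps * 10 ms
= 10000 * 1e6 * 10 / 1000 bits
= 100000000 bits
= 12500000 bytes
= 12207.0312 KB
BDP = 100000000 bits (12500000 bytes)


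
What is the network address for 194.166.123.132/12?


IP:   11000010.10100110.01111011.10000100
Mask: 11111111.11110000.00000000.00000000
AND operation:
Net:  11000010.10100000.00000000.00000000
Network: 194.160.0.0/12


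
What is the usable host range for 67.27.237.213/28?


Network: 67.27.237.208
Broadcast: 67.27.237.223
First usable = network + 1
Last usable = broadcast - 1
Range: 67.27.237.209 to 67.27.237.222


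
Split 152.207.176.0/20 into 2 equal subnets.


New prefix = 20 + 1 = 21
Each subnet has 2048 addresses
  152.207.176.0/21
  152.207.184.0/21
Subnets: 152.207.176.0/21, 152.207.184.0/21


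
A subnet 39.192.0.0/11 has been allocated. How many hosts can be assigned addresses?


Host bits = 32 - 11 = 21
Total addresses = 2^21 = 2097152
Usable = total - 2 (network and broadcast)
Usable hosts: 2097150


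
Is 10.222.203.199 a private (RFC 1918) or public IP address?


RFC 1918 private ranges:
  10.0.0.0/8 (10.0.0.0 - 10.255.255.255)
  172.16.0.0/12 (172.16.0.0 - 172.31.255.255)
  192.168.0.0/16 (192.168.0.0 - 192.168.255.255)
Private (in 10.0.0.0/8)


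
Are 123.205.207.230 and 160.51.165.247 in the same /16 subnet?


Mask: 255.255.0.0
123.205.207.230 AND mask = 123.205.0.0
160.51.165.247 AND mask = 160.51.0.0
No, different subnets (123.205.0.0 vs 160.51.0.0)


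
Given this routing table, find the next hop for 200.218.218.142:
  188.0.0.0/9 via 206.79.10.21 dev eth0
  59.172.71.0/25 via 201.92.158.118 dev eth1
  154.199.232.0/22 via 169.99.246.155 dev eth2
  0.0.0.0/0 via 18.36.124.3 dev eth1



Longest prefix match for 200.218.218.142:
  /9 188.0.0.0: no
  /25 59.172.71.0: no
  /22 154.199.232.0: no
  /0 0.0.0.0: MATCH
Selected: next-hop 18.36.124.3 via eth1 (matched /0)


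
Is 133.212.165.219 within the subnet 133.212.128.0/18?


Subnet network: 133.212.128.0
Test IP AND mask: 133.212.128.0
Yes, 133.212.165.219 is in 133.212.128.0/18


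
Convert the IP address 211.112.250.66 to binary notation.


211 = 11010011
112 = 01110000
250 = 11111010
66 = 01000010
Binary: 11010011.01110000.11111010.01000010


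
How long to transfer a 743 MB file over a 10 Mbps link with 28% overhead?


Effective throughput = 10 * (1 - 28/100) = 7.2 Mbps
File size in Mb = 743 * 8 = 5944 Mb
Time = 5944 / 7.2
Time = 825.5556 seconds


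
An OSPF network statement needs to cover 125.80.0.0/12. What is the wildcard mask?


Subnet mask: 255.240.0.0
Wildcard = 255.255.255.255 - subnet mask
255 - 255 = 0
255 - 240 = 15
255 - 0 = 255
255 - 0 = 255
Wildcard: 0.15.255.255


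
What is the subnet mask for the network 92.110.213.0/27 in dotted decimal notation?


/27 means 27 network bits, 5 host bits
Binary: 11111111111111111111111111100000
Mask: 255.255.255.224


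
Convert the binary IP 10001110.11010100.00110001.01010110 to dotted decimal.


10001110 = 142
11010100 = 212
00110001 = 49
01010110 = 86
IP: 142.212.49.86


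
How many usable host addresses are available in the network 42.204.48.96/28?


Host bits = 32 - 28 = 4
Total addresses = 2^4 = 16
Usable = total - 2 (network and broadcast)
Usable hosts: 14


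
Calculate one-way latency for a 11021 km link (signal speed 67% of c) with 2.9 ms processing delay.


Speed = 0.67 * 3e5 km/s = 201000 km/s
Propagation delay = 11021 / 201000 = 0.0548 s = 54.8308 ms
Processing delay = 2.9 ms
Total one-way latency = 57.7308 ms


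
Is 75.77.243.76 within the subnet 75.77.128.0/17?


Subnet network: 75.77.128.0
Test IP AND mask: 75.77.128.0
Yes, 75.77.243.76 is in 75.77.128.0/17


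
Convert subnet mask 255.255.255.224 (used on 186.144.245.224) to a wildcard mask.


Subnet mask: 255.255.255.224
Wildcard = 255.255.255.255 - subnet mask
255 - 255 = 0
255 - 255 = 0
255 - 255 = 0
255 - 224 = 31
Wildcard: 0.0.0.31


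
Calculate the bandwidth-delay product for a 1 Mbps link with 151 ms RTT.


BDP = bandwidth * RTT
= 1 Mbps * 151 ms
= 1 * 1e6 * 151 / 1000 bits
= 151000 bits
= 18875 bytes
= 18.4326 KB
BDP = 151000 bits (18875 bytes)


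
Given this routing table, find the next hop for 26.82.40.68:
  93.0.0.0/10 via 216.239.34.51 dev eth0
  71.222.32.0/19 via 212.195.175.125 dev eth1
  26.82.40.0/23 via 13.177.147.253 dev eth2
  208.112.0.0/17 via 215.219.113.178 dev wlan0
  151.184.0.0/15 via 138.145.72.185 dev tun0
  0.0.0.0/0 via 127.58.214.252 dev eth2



Longest prefix match for 26.82.40.68:
  /10 93.0.0.0: no
  /19 71.222.32.0: no
  /23 26.82.40.0: MATCH
  /17 208.112.0.0: no
  /15 151.184.0.0: no
  /0 0.0.0.0: MATCH
Selected: next-hop 13.177.147.253 via eth2 (matched /23)


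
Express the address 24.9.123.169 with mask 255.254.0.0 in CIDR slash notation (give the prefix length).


Binary: 11111111.11111110.00000000.00000000
Count leading 1s
Prefix: /15


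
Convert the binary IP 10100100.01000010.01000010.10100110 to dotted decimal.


10100100 = 164
01000010 = 66
01000010 = 66
10100110 = 166
IP: 164.66.66.166


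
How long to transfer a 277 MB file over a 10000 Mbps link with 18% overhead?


Effective throughput = 10000 * (1 - 18/100) = 8200 Mbps
File size in Mb = 277 * 8 = 2216 Mb
Time = 2216 / 8200
Time = 0.2702 seconds


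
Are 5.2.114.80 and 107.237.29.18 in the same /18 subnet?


Mask: 255.255.192.0
5.2.114.80 AND mask = 5.2.64.0
107.237.29.18 AND mask = 107.237.0.0
No, different subnets (5.2.64.0 vs 107.237.0.0)


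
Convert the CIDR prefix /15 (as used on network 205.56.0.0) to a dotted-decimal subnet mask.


/15 means 15 network bits, 17 host bits
Binary: 11111111111111100000000000000000
Mask: 255.254.0.0


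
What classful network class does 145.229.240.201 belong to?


First octet: 145
Binary: 10010001
10xxxxxx -> Class B (128-191)
Class B, default mask 255.255.0.0 (/16)


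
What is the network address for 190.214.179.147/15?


IP:   10111110.11010110.10110011.10010011
Mask: 11111111.11111110.00000000.00000000
AND operation:
Net:  10111110.11010110.00000000.00000000
Network: 190.214.0.0/15


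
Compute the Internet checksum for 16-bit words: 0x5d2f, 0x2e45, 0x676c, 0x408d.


Sum all words (with carry folding):
+ 0x5d2f = 0x5d2f
+ 0x2e45 = 0x8b74
+ 0x676c = 0xf2e0
+ 0x408d = 0x336e
One's complement: ~0x336e
Checksum = 0xcc91


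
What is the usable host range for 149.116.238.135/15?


Network: 149.116.0.0
Broadcast: 149.117.255.255
First usable = network + 1
Last usable = broadcast - 1
Range: 149.116.0.1 to 149.117.255.254


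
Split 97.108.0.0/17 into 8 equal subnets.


New prefix = 17 + 3 = 20
Each subnet has 4096 addresses
  97.108.0.0/20
  97.108.16.0/20
  97.108.32.0/20
  97.108.48.0/20
  97.108.64.0/20
  97.108.80.0/20
  97.108.96.0/20
  97.108.112.0/20
Subnets: 97.108.0.0/20, 97.108.16.0/20, 97.108.32.0/20, 97.108.48.0/20, 97.108.64.0/20, 97.108.80.0/20, 97.108.96.0/20, 97.108.112.0/20


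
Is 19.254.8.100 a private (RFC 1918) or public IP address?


RFC 1918 private ranges:
  10.0.0.0/8 (10.0.0.0 - 10.255.255.255)
  172.16.0.0/12 (172.16.0.0 - 172.31.255.255)
  192.168.0.0/16 (192.168.0.0 - 192.168.255.255)
Public (not in any RFC 1918 range)


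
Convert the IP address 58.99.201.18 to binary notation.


58 = 00111010
99 = 01100011
201 = 11001001
18 = 00010010
Binary: 00111010.01100011.11001001.00010010


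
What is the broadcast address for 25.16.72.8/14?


Network: 25.16.0.0/14
Host bits = 18
Set all host bits to 1:
Broadcast: 25.19.255.255


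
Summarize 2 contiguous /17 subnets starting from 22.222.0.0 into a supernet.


Original prefix: /17
Number of subnets: 2 = 2^1
New prefix = 17 - 1 = 16
Supernet: 22.222.0.0/16


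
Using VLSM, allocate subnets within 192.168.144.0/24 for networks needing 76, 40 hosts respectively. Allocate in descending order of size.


76 hosts -> /25 (126 usable): 192.168.144.0/25
40 hosts -> /26 (62 usable): 192.168.144.128/26
Allocation: 192.168.144.0/25 (76 hosts, 126 usable); 192.168.144.128/26 (40 hosts, 62 usable)


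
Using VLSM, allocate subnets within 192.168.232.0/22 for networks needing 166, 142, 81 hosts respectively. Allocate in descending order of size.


166 hosts -> /24 (254 usable): 192.168.232.0/24
142 hosts -> /24 (254 usable): 192.168.233.0/24
81 hosts -> /25 (126 usable): 192.168.234.0/25
Allocation: 192.168.232.0/24 (166 hosts, 254 usable); 192.168.233.0/24 (142 hosts, 254 usable); 192.168.234.0/25 (81 hosts, 126 usable)


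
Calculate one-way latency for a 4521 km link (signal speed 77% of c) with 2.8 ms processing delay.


Speed = 0.77 * 3e5 km/s = 231000 km/s
Propagation delay = 4521 / 231000 = 0.0196 s = 19.5714 ms
Processing delay = 2.8 ms
Total one-way latency = 22.3714 ms


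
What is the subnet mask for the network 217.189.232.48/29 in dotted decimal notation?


/29 means 29 network bits, 3 host bits
Binary: 11111111111111111111111111111000
Mask: 255.255.255.248


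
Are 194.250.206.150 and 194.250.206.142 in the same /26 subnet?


Mask: 255.255.255.192
194.250.206.150 AND mask = 194.250.206.128
194.250.206.142 AND mask = 194.250.206.128
Yes, same subnet (194.250.206.128)


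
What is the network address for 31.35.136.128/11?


IP:   00011111.00100011.10001000.10000000
Mask: 11111111.11100000.00000000.00000000
AND operation:
Net:  00011111.00100000.00000000.00000000
Network: 31.32.0.0/11


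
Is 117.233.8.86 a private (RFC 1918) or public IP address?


RFC 1918 private ranges:
  10.0.0.0/8 (10.0.0.0 - 10.255.255.255)
  172.16.0.0/12 (172.16.0.0 - 172.31.255.255)
  192.168.0.0/16 (192.168.0.0 - 192.168.255.255)
Public (not in any RFC 1918 range)


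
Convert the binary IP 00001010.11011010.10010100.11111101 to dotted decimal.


00001010 = 10
11011010 = 218
10010100 = 148
11111101 = 253
IP: 10.218.148.253


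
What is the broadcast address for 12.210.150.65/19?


Network: 12.210.128.0/19
Host bits = 13
Set all host bits to 1:
Broadcast: 12.210.159.255


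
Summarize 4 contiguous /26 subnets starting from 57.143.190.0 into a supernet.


Original prefix: /26
Number of subnets: 4 = 2^2
New prefix = 26 - 2 = 24
Supernet: 57.143.190.0/24


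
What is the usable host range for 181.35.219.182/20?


Network: 181.35.208.0
Broadcast: 181.35.223.255
First usable = network + 1
Last usable = broadcast - 1
Range: 181.35.208.1 to 181.35.223.254


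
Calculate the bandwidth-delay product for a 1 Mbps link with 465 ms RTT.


BDP = bandwidth * RTT
= 1 Mbps * 465 ms
= 1 * 1e6 * 465 / 1000 bits
= 465000 bits
= 58125 bytes
= 56.7627 KB
BDP = 465000 bits (58125 bytes)


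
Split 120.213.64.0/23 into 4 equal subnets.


New prefix = 23 + 2 = 25
Each subnet has 128 addresses
  120.213.64.0/25
  120.213.64.128/25
  120.213.65.0/25
  120.213.65.128/25
Subnets: 120.213.64.0/25, 120.213.64.128/25, 120.213.65.0/25, 120.213.65.128/25


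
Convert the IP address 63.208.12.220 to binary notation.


63 = 00111111
208 = 11010000
12 = 00001100
220 = 11011100
Binary: 00111111.11010000.00001100.11011100


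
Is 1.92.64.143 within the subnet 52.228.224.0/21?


Subnet network: 52.228.224.0
Test IP AND mask: 1.92.64.0
No, 1.92.64.143 is not in 52.228.224.0/21


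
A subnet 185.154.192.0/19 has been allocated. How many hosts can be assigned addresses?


Host bits = 32 - 19 = 13
Total addresses = 2^13 = 8192
Usable = total - 2 (network and broadcast)
Usable hosts: 8190


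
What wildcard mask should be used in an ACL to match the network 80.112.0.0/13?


Subnet mask: 255.248.0.0
Wildcard = 255.255.255.255 - subnet mask
255 - 255 = 0
255 - 248 = 7
255 - 0 = 255
255 - 0 = 255
Wildcard: 0.7.255.255


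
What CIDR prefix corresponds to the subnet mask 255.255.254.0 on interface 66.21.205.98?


Binary: 11111111.11111111.11111110.00000000
Count leading 1s
Prefix: /23


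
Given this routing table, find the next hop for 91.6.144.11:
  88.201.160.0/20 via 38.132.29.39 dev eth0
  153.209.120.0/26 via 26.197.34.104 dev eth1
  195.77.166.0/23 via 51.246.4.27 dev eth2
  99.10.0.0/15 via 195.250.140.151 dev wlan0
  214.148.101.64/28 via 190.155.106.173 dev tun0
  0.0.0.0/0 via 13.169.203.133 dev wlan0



Longest prefix match for 91.6.144.11:
  /20 88.201.160.0: no
  /26 153.209.120.0: no
  /23 195.77.166.0: no
  /15 99.10.0.0: no
  /28 214.148.101.64: no
  /0 0.0.0.0: MATCH
Selected: next-hop 13.169.203.133 via wlan0 (matched /0)


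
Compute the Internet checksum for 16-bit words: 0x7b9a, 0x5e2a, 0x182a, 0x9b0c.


Sum all words (with carry folding):
+ 0x7b9a = 0x7b9a
+ 0x5e2a = 0xd9c4
+ 0x182a = 0xf1ee
+ 0x9b0c = 0x8cfb
One's complement: ~0x8cfb
Checksum = 0x7304


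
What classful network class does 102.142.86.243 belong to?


First octet: 102
Binary: 01100110
0xxxxxxx -> Class A (1-126)
Class A, default mask 255.0.0.0 (/8)


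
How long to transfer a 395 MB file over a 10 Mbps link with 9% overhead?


Effective throughput = 10 * (1 - 9/100) = 9.1 Mbps
File size in Mb = 395 * 8 = 3160 Mb
Time = 3160 / 9.1
Time = 347.2527 seconds


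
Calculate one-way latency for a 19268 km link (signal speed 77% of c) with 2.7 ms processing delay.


Speed = 0.77 * 3e5 km/s = 231000 km/s
Propagation delay = 19268 / 231000 = 0.0834 s = 83.4113 ms
Processing delay = 2.7 ms
Total one-way latency = 86.1113 ms


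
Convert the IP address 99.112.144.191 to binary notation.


99 = 01100011
112 = 01110000
144 = 10010000
191 = 10111111
Binary: 01100011.01110000.10010000.10111111


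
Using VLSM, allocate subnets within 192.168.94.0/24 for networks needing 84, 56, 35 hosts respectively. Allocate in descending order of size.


84 hosts -> /25 (126 usable): 192.168.94.0/25
56 hosts -> /26 (62 usable): 192.168.94.128/26
35 hosts -> /26 (62 usable): 192.168.94.192/26
Allocation: 192.168.94.0/25 (84 hosts, 126 usable); 192.168.94.128/26 (56 hosts, 62 usable); 192.168.94.192/26 (35 hosts, 62 usable)


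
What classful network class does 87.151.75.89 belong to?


First octet: 87
Binary: 01010111
0xxxxxxx -> Class A (1-126)
Class A, default mask 255.0.0.0 (/8)


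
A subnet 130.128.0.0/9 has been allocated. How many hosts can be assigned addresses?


Host bits = 32 - 9 = 23
Total addresses = 2^23 = 8388608
Usable = total - 2 (network and broadcast)
Usable hosts: 8388606


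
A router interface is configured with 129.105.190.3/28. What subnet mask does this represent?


/28 means 28 network bits, 4 host bits
Binary: 11111111111111111111111111110000
Mask: 255.255.255.240


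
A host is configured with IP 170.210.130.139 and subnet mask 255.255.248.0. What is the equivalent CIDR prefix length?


Binary: 11111111.11111111.11111000.00000000
Count leading 1s
Prefix: /21


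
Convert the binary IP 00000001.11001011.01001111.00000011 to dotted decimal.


00000001 = 1
11001011 = 203
01001111 = 79
00000011 = 3
IP: 1.203.79.3


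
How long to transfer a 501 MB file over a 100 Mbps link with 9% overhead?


Effective throughput = 100 * (1 - 9/100) = 91 Mbps
File size in Mb = 501 * 8 = 4008 Mb
Time = 4008 / 91
Time = 44.044 seconds


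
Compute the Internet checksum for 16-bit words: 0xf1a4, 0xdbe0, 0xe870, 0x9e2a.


Sum all words (with carry folding):
+ 0xf1a4 = 0xf1a4
+ 0xdbe0 = 0xcd85
+ 0xe870 = 0xb5f6
+ 0x9e2a = 0x5421
One's complement: ~0x5421
Checksum = 0xabde


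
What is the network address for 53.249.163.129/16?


IP:   00110101.11111001.10100011.10000001
Mask: 11111111.11111111.00000000.00000000
AND operation:
Net:  00110101.11111001.00000000.00000000
Network: 53.249.0.0/16


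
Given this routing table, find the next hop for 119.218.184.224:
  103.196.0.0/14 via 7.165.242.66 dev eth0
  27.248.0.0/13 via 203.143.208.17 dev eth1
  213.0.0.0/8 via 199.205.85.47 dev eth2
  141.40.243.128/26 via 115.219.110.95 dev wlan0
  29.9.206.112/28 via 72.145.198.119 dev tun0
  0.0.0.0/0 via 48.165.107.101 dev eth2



Longest prefix match for 119.218.184.224:
  /14 103.196.0.0: no
  /13 27.248.0.0: no
  /8 213.0.0.0: no
  /26 141.40.243.128: no
  /28 29.9.206.112: no
  /0 0.0.0.0: MATCH
Selected: next-hop 48.165.107.101 via eth2 (matched /0)


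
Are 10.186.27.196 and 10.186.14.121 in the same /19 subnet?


Mask: 255.255.224.0
10.186.27.196 AND mask = 10.186.0.0
10.186.14.121 AND mask = 10.186.0.0
Yes, same subnet (10.186.0.0)


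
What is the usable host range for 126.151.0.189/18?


Network: 126.151.0.0
Broadcast: 126.151.63.255
First usable = network + 1
Last usable = broadcast - 1
Range: 126.151.0.1 to 126.151.63.254


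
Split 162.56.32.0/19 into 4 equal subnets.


New prefix = 19 + 2 = 21
Each subnet has 2048 addresses
  162.56.32.0/21
  162.56.40.0/21
  162.56.48.0/21
  162.56.56.0/21
Subnets: 162.56.32.0/21, 162.56.40.0/21, 162.56.48.0/21, 162.56.56.0/21


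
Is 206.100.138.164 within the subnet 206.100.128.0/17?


Subnet network: 206.100.128.0
Test IP AND mask: 206.100.128.0
Yes, 206.100.138.164 is in 206.100.128.0/17


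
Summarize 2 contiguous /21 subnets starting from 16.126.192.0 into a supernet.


Original prefix: /21
Number of subnets: 2 = 2^1
New prefix = 21 - 1 = 20
Supernet: 16.126.192.0/20


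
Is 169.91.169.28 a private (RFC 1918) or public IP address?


RFC 1918 private ranges:
  10.0.0.0/8 (10.0.0.0 - 10.255.255.255)
  172.16.0.0/12 (172.16.0.0 - 172.31.255.255)
  192.168.0.0/16 (192.168.0.0 - 192.168.255.255)
Public (not in any RFC 1918 range)


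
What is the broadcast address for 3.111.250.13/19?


Network: 3.111.224.0/19
Host bits = 13
Set all host bits to 1:
Broadcast: 3.111.255.255


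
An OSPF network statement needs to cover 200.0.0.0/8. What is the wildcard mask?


Subnet mask: 255.0.0.0
Wildcard = 255.255.255.255 - subnet mask
255 - 255 = 0
255 - 0 = 255
255 - 0 = 255
255 - 0 = 255
Wildcard: 0.255.255.255


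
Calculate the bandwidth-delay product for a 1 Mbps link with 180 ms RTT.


BDP = bandwidth * RTT
= 1 Mbps * 180 ms
= 1 * 1e6 * 180 / 1000 bits
= 180000 bits
= 22500 bytes
= 21.9727 KB
BDP = 180000 bits (22500 bytes)


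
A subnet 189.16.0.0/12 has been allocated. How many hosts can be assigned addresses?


Host bits = 32 - 12 = 20
Total addresses = 2^20 = 1048576
Usable = total - 2 (network and broadcast)
Usable hosts: 1048574


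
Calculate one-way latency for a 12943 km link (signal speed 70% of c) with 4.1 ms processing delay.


Speed = 0.7 * 3e5 km/s = 210000 km/s
Propagation delay = 12943 / 210000 = 0.0616 s = 61.6333 ms
Processing delay = 4.1 ms
Total one-way latency = 65.7333 ms


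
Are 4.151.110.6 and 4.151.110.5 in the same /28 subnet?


Mask: 255.255.255.240
4.151.110.6 AND mask = 4.151.110.0
4.151.110.5 AND mask = 4.151.110.0
Yes, same subnet (4.151.110.0)
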